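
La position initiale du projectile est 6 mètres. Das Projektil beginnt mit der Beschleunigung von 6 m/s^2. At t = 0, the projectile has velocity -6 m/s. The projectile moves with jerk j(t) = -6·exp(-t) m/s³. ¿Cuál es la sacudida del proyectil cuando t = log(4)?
De la ecuación de la sacudida j(t) = -6·exp(-t), sustituimos t = log(4) para obtener j = -3/2.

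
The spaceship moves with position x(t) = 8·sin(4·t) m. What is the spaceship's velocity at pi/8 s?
Starting from position x(t) = 8·sin(4·t), we take 1 derivative. Differentiating position, we get velocity: v(t) = 32·cos(4·t). From the given velocity equation v(t) = 32·cos(4·t), we substitute t = pi/8 to get v = 0.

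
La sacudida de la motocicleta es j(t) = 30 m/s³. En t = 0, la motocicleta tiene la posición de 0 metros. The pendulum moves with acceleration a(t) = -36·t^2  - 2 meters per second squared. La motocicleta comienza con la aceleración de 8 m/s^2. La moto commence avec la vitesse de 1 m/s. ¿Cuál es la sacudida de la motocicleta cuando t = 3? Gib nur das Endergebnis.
En t = 3, j = 30.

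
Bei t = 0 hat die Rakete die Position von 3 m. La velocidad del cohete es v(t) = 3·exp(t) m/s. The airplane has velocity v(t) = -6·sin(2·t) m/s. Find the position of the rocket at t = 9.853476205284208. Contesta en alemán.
Um dies zu lösen, müssen wir 1 Stammfunktion unserer Gleichung für die Geschwindigkeit v(t) = 3·exp(t) finden. Mit ∫v(t)dt und Anwendung von x(0) = 3, finden wir x(t) = 3·exp(t). Wir haben die Position x(t) = 3·exp(t). Durch Einsetzen von t = 9.853476205284208: x(9.853476205284208) = 57073.1178433224.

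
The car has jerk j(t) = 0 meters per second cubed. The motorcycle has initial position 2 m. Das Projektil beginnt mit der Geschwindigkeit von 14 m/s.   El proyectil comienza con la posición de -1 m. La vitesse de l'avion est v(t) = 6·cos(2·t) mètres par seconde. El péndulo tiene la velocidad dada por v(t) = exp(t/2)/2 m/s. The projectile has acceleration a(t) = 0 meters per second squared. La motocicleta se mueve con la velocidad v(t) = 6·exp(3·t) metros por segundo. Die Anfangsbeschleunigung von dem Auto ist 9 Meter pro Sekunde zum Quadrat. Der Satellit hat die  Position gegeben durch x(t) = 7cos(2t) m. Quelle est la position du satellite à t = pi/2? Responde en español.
Tenemos la posición x(t) = 7·cos(2·t). Sustituyendo t = pi/2: x(pi/2) = -7.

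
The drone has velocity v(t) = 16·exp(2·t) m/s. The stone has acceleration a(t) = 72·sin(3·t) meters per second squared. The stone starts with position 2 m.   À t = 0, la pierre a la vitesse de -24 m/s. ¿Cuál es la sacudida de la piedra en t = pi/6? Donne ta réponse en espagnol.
Partiendo de la aceleración a(t) = 72·sin(3·t), tomamos 1 derivada. Tomando d/dt de a(t), encontramos j(t) = 216·cos(3·t). Usando j(t) = 216·cos(3·t) y sustituyendo t = pi/6, encontramos j = 0.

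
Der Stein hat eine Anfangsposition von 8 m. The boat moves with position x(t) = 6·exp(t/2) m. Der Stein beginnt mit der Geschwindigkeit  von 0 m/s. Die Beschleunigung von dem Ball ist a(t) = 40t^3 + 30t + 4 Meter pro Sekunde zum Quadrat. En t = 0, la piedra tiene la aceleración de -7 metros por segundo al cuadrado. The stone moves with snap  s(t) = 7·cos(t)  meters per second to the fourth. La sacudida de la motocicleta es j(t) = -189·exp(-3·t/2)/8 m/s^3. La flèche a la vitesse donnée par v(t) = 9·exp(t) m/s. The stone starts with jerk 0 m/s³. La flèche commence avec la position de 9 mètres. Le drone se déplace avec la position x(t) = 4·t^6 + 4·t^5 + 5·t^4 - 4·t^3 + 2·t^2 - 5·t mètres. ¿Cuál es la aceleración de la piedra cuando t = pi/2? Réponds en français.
En partant du snap s(t) = 7·cos(t), nous prenons 2 intégrales. L'intégrale du snap est le jerk. En utilisant j(0) = 0, nous obtenons j(t) = 7·sin(t). L'intégrale du jerk est l'accélération. En utilisant a(0) = -7, nous obtenons a(t) = -7·cos(t). En utilisant a(t) = -7·cos(t) et en substituant t = pi/2, nous trouvons a = 0.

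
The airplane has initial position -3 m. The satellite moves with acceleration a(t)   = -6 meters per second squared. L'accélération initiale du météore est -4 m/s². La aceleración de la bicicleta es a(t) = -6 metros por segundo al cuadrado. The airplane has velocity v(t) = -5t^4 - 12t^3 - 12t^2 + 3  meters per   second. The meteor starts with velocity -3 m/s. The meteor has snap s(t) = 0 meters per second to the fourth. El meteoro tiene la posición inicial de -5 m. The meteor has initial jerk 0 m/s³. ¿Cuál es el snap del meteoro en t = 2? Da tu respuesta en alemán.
Mit s(t) = 0 und Einsetzen von t = 2, finden wir s = 0.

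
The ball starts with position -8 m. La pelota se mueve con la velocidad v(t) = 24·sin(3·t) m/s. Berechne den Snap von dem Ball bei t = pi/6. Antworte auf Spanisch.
Para resolver esto, necesitamos tomar 3 derivadas de nuestra ecuación de la velocidad v(t) = 24·sin(3·t). Tomando d/dt de v(t), encontramos a(t) = 72·cos(3·t). La derivada de la aceleración da la sacudida: j(t) = -216·sin(3·t). La derivada de la sacudida da el snap: s(t) = -648·cos(3·t). Usando s(t) = -648·cos(3·t) y sustituyendo t = pi/6, encontramos s = 0.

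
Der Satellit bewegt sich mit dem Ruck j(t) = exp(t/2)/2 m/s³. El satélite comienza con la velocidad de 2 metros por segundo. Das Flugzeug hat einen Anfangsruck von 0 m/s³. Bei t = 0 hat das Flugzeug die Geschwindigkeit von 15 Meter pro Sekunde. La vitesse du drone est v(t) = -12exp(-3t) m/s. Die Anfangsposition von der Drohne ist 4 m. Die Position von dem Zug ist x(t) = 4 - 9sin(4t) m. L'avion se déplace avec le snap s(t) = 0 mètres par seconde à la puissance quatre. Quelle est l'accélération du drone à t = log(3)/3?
Pour résoudre ceci, nous devons prendre 1 dérivée de notre équation de la vitesse v(t) = -12·exp(-3·t). La dérivée de la vitesse donne l'accélération: a(t) = 36·exp(-3·t). En utilisant a(t) = 36·exp(-3·t) et en substituant t = log(3)/3, nous trouvons a = 12.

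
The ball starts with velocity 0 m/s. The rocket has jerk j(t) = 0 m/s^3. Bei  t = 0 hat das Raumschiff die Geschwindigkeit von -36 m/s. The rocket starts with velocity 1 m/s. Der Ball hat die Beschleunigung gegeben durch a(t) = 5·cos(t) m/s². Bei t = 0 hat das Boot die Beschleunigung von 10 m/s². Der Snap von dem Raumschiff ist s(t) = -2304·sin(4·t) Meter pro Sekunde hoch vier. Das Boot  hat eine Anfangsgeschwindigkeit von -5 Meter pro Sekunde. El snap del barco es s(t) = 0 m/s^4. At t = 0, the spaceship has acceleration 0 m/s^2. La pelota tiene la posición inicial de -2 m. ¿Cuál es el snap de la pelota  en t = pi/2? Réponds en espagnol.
Debemos derivar nuestra ecuación de la aceleración a(t) = 5·cos(t) 2 veces. Derivando la aceleración, obtenemos la sacudida: j(t) = -5·sin(t). Tomando d/dt de j(t), encontramos s(t) = -5·cos(t). Usando s(t) = -5·cos(t) y sustituyendo t = pi/2, encontramos s = 0.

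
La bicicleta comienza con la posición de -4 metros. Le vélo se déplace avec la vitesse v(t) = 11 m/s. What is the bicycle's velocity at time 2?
We have velocity v(t) = 11. Substituting t = 2: v(2) = 11.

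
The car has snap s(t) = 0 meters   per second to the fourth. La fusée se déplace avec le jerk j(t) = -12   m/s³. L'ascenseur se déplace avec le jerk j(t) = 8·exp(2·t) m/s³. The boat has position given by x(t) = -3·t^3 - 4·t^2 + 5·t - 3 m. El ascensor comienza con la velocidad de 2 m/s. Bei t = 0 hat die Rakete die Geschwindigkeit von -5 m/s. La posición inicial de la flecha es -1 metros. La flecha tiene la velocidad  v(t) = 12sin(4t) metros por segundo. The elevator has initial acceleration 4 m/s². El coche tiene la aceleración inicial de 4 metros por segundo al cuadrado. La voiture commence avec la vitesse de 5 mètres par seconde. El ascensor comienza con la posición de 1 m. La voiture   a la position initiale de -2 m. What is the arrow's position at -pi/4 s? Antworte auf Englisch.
To solve this, we need to take 1 integral of our velocity equation v(t) = 12·sin(4·t). The antiderivative of velocity is position. Using x(0) = -1, we get x(t) = 2 - 3·cos(4·t). From the given position equation x(t) = 2 - 3·cos(4·t), we substitute t = -pi/4 to get x = 5.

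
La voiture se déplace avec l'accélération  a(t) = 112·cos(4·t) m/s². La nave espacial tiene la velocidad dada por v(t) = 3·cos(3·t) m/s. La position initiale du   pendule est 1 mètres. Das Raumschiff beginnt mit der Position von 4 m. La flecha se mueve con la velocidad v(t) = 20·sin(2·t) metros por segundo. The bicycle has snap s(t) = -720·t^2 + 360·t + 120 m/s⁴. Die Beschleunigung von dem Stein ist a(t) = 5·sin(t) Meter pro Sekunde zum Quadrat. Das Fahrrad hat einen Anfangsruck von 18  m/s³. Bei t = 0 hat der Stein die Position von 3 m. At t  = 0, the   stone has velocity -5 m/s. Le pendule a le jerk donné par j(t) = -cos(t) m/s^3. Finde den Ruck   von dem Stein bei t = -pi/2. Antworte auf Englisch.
To solve this, we need to take 1 derivative of our acceleration equation a(t) = 5·sin(t). Taking d/dt of a(t), we find j(t) = 5·cos(t). From the given jerk equation j(t) = 5·cos(t), we substitute t = -pi/2 to get j = 0.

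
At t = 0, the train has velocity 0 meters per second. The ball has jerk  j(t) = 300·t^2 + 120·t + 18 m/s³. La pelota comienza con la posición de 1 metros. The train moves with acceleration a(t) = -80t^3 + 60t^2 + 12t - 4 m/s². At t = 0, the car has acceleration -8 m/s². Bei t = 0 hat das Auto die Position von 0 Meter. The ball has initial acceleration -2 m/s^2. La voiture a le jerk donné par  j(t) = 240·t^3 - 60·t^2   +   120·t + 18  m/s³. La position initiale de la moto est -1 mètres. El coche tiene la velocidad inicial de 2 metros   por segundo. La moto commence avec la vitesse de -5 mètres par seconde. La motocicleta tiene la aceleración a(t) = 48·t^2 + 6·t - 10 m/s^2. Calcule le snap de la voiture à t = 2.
Pour résoudre ceci, nous devons prendre 1 dérivée de notre équation du jerk j(t) = 240·t^3 - 60·t^2 + 120·t + 18. En dérivant le jerk, nous obtenons le snap: s(t) = 720·t^2 - 120·t + 120. En utilisant s(t) = 720·t^2 - 120·t + 120 et en substituant t = 2, nous trouvons s = 2760.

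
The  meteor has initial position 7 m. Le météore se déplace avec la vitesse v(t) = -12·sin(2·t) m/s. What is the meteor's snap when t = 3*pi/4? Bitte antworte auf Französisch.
Pour résoudre ceci, nous devons prendre 3 dérivées de notre équation de la vitesse v(t) = -12·sin(2·t). La dérivée de la vitesse donne l'accélération: a(t) = -24·cos(2·t). En dérivant l'accélération, nous obtenons le jerk: j(t) = 48·sin(2·t). La dérivée du jerk donne le snap: s(t) = 96·cos(2·t). Nous avons le snap s(t) = 96·cos(2·t). En substituant t = 3*pi/4: s(3*pi/4) = 0.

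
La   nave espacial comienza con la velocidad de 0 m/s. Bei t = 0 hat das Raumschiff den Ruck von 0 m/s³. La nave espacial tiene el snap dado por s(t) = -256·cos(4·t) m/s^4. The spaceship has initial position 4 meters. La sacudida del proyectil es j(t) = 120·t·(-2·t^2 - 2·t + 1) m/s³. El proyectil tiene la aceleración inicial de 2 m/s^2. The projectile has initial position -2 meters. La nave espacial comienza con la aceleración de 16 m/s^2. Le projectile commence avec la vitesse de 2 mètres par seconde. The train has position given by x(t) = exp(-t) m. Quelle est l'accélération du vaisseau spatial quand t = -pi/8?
Pour résoudre ceci, nous devons prendre 2 intégrales de notre équation du snap s(t) = -256·cos(4·t). En prenant ∫s(t)dt et en appliquant j(0) = 0, nous trouvons j(t) = -64·sin(4·t). La primitive du jerk est l'accélération. En utilisant a(0) = 16, nous obtenons a(t) = 16·cos(4·t). En utilisant a(t) = 16·cos(4·t) et en substituant t = -pi/8, nous trouvons a = 0.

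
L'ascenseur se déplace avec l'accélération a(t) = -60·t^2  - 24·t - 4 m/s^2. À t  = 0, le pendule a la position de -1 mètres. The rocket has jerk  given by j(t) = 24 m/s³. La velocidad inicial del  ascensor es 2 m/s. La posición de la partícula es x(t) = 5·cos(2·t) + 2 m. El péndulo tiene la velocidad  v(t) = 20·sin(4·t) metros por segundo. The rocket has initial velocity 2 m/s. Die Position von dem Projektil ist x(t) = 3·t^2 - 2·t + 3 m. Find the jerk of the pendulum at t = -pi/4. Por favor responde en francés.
Pour résoudre ceci, nous devons prendre 2 dérivées de notre équation de la vitesse v(t) = 20·sin(4·t). En prenant d/dt de v(t), nous trouvons a(t) = 80·cos(4·t). La dérivée de l'accélération donne le jerk: j(t) = -320·sin(4·t). Nous avons le jerk j(t) = -320·sin(4·t). En substituant t = -pi/4: j(-pi/4) = 0.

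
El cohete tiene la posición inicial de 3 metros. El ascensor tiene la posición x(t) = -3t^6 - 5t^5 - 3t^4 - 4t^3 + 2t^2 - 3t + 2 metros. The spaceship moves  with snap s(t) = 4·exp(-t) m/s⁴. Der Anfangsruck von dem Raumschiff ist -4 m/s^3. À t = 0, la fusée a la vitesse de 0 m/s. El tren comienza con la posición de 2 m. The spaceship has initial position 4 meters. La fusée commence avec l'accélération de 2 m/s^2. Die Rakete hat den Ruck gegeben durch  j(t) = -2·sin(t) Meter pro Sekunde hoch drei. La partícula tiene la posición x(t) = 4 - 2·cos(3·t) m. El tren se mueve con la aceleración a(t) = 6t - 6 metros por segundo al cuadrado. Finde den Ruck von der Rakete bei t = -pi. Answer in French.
En utilisant j(t) = -2·sin(t) et en substituant t = -pi, nous trouvons j = 0.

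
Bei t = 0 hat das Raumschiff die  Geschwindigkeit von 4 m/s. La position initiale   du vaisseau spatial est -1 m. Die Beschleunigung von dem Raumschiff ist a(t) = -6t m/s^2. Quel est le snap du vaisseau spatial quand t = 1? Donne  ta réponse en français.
Nous devons dériver notre équation de l'accélération a(t) = -6·t 2 fois. La dérivée de l'accélération donne le jerk: j(t) = -6. En dérivant le jerk, nous obtenons le snap: s(t) = 0. En utilisant s(t) = 0 et en substituant t = 1, nous trouvons s = 0.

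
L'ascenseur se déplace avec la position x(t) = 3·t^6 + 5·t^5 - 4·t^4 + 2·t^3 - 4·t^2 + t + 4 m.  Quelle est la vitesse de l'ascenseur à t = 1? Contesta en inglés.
We must differentiate our position equation x(t) = 3·t^6 + 5·t^5 - 4·t^4 + 2·t^3 - 4·t^2 + t + 4 1 time. The derivative of position gives velocity: v(t) = 18·t^5 + 25·t^4 - 16·t^3 + 6·t^2 - 8·t + 1. From the given velocity equation v(t) = 18·t^5 + 25·t^4 - 16·t^3 + 6·t^2 - 8·t + 1, we substitute t = 1 to get v = 26.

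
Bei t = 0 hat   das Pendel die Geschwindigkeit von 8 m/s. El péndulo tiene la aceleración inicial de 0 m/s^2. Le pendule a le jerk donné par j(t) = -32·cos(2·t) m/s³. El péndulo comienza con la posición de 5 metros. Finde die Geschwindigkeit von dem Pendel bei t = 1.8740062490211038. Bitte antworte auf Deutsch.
Wir müssen die Stammfunktion unserer Gleichung für den Ruck j(t) = -32·cos(2·t) 2-mal finden. Mit ∫j(t)dt und Anwendung von a(0) = 0, finden wir a(t) = -16·sin(2·t). Das Integral von der Beschleunigung, mit v(0) = 8, ergibt die Geschwindigkeit: v(t) = 8·cos(2·t). Mit v(t) = 8·cos(2·t) und Einsetzen von t = 1.8740062490211038, finden wir v = -6.57354972128143.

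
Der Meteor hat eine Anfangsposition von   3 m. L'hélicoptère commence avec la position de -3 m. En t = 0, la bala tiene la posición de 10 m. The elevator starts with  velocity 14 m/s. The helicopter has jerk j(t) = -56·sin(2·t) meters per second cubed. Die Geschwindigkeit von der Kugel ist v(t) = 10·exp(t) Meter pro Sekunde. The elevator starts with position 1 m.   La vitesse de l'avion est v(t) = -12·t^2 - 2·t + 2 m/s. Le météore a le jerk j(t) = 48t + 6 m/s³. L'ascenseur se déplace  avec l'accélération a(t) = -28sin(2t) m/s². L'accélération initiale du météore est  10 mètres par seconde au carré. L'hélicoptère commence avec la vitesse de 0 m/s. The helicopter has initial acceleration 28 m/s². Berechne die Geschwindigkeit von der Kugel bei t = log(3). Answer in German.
Wir haben die Geschwindigkeit v(t) = 10·exp(t). Durch Einsetzen von t = log(3): v(log(3)) = 30.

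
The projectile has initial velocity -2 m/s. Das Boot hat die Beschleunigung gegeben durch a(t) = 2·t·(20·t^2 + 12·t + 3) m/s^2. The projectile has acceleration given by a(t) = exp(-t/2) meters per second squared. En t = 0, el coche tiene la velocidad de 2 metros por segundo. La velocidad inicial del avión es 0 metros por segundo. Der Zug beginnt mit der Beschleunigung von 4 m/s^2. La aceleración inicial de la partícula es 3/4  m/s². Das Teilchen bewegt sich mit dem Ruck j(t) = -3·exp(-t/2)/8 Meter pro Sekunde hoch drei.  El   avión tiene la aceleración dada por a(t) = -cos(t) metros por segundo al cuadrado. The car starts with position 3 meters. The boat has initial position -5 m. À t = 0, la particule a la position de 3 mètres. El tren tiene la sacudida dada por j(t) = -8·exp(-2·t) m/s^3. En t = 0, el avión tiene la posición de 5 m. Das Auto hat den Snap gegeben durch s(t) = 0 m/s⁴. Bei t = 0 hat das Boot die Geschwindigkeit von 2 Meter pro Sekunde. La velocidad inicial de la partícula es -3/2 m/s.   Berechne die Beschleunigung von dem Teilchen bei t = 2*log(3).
Wir müssen unsere Gleichung für den Ruck j(t) = -3·exp(-t/2)/8 1-mal integrieren. Die Stammfunktion von dem Ruck ist die Beschleunigung. Mit a(0) = 3/4 erhalten wir a(t) = 3·exp(-t/2)/4. Mit a(t) = 3·exp(-t/2)/4 und Einsetzen von t = 2*log(3), finden wir a = 1/4.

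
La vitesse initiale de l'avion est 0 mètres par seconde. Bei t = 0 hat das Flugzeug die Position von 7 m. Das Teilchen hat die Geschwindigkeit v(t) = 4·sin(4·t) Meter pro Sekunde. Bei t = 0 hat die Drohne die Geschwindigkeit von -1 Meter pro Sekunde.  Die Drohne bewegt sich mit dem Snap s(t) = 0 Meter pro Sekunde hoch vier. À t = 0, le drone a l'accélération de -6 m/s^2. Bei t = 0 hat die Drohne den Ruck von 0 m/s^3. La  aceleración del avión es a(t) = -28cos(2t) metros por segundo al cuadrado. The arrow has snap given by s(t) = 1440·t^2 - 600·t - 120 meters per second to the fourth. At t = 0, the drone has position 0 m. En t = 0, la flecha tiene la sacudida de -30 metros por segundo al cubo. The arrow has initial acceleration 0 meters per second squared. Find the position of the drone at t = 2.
We need to integrate our snap equation s(t) = 0 4 times. Finding the antiderivative of s(t) and using j(0) = 0: j(t) = 0. Finding the integral of j(t) and using a(0) = -6: a(t) = -6. Integrating acceleration and using the initial condition v(0) = -1, we get v(t) = -6·t - 1. Taking ∫v(t)dt and applying x(0) = 0, we find x(t) = -3·t^2 - t. Using x(t) = -3·t^2 - t and substituting t = 2, we find x = -14.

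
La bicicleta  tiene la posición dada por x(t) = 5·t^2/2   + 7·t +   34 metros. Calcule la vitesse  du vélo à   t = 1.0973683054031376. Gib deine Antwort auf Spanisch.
Partiendo de la posición x(t) = 5·t^2/2 + 7·t + 34, tomamos 1 derivada. Derivando la posición, obtenemos la velocidad: v(t) = 5·t + 7. Tenemos la velocidad v(t) = 5·t + 7. Sustituyendo t = 1.0973683054031376: v(1.0973683054031376) = 12.4868415270157.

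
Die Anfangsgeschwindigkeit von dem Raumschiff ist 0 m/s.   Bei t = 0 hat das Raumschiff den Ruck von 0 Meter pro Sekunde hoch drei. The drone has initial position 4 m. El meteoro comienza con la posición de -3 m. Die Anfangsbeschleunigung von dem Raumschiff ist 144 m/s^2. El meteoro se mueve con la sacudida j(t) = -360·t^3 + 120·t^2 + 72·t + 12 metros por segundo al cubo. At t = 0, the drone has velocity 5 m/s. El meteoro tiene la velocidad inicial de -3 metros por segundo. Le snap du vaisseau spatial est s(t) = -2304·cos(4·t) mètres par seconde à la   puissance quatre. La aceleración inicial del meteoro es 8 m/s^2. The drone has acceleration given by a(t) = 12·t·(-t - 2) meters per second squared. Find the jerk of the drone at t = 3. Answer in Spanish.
Para resolver esto, necesitamos tomar 1 derivada de nuestra ecuación de la aceleración a(t) = 12·t·(-t - 2). Derivando la aceleración, obtenemos la sacudida: j(t) = -24·t - 24. De la ecuación de la sacudida j(t) = -24·t - 24, sustituimos t = 3 para obtener j = -96.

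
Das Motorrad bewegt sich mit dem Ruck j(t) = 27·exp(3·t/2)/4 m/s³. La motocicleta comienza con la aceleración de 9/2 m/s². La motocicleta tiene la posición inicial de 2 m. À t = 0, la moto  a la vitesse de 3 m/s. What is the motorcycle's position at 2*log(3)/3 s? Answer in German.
Um dies zu lösen, müssen wir 3 Stammfunktionen unserer Gleichung für den Ruck j(t) = 27·exp(3·t/2)/4 finden. Mit ∫j(t)dt und Anwendung von a(0) = 9/2, finden wir a(t) = 9·exp(3·t/2)/2. Das Integral von der Beschleunigung ist die Geschwindigkeit. Mit v(0) = 3 erhalten wir v(t) = 3·exp(3·t/2). Das Integral von der Geschwindigkeit, mit x(0) = 2, ergibt die Position: x(t) = 2·exp(3·t/2). Mit x(t) = 2·exp(3·t/2) und Einsetzen von t = 2*log(3)/3, finden wir x = 6.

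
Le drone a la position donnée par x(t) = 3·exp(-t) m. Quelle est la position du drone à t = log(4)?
Nous avons la position x(t) = 3·exp(-t). En substituant t = log(4): x(log(4)) = 3/4.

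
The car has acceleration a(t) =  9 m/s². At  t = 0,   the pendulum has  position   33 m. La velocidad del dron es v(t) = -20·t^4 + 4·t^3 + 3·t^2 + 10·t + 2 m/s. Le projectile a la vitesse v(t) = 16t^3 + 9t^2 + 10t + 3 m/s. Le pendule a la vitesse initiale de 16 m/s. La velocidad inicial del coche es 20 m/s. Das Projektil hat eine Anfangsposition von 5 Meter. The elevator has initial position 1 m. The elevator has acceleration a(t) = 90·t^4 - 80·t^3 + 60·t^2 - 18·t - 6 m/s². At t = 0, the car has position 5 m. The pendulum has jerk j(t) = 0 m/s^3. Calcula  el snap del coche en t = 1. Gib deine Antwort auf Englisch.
We must differentiate our acceleration equation a(t) = 9 2 times. Differentiating acceleration, we get jerk: j(t) = 0. Differentiating jerk, we get snap: s(t) = 0. Using s(t) = 0 and substituting t = 1, we find s = 0.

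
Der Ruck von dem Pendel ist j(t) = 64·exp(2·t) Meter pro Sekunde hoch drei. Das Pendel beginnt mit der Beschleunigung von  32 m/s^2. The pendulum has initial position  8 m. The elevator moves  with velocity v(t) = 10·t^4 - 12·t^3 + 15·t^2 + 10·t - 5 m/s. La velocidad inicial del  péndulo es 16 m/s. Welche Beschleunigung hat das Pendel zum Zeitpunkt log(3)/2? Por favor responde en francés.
Nous devons trouver l'intégrale de notre équation du jerk j(t) = 64·exp(2·t) 1 fois. En prenant ∫j(t)dt et en appliquant a(0) = 32, nous trouvons a(t) = 32·exp(2·t). En utilisant a(t) = 32·exp(2·t) et en substituant t = log(3)/2, nous trouvons a = 96.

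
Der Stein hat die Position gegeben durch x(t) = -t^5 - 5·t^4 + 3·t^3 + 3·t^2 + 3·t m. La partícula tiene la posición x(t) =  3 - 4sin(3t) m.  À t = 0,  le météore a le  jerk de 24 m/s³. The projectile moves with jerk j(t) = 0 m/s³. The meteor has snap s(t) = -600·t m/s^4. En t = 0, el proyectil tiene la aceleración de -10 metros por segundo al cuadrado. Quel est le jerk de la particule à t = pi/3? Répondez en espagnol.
Para resolver esto, necesitamos tomar 3 derivadas de nuestra ecuación de la posición x(t) = 3 - 4·sin(3·t). Derivando la posición, obtenemos la velocidad: v(t) = -12·cos(3·t). Tomando d/dt de v(t), encontramos a(t) = 36·sin(3·t). La derivada de la aceleración da la sacudida: j(t) = 108·cos(3·t). Usando j(t) = 108·cos(3·t) y sustituyendo t = pi/3, encontramos j = -108.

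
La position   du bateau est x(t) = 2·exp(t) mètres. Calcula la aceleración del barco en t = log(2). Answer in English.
We must differentiate our position equation x(t) = 2·exp(t) 2 times. Taking d/dt of x(t), we find v(t) = 2·exp(t). The derivative of velocity gives acceleration: a(t) = 2·exp(t). From the given acceleration equation a(t) = 2·exp(t), we substitute t = log(2) to get a = 4.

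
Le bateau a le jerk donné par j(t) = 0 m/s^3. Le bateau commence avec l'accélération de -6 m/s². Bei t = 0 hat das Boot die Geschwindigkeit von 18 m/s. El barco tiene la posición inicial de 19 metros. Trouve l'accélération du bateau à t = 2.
Pour résoudre ceci, nous devons prendre 1 primitive de notre équation du jerk j(t) = 0. En prenant ∫j(t)dt et en appliquant a(0) = -6, nous trouvons a(t) = -6. Nous avons l'accélération a(t) = -6. En substituant t = 2: a(2) = -6.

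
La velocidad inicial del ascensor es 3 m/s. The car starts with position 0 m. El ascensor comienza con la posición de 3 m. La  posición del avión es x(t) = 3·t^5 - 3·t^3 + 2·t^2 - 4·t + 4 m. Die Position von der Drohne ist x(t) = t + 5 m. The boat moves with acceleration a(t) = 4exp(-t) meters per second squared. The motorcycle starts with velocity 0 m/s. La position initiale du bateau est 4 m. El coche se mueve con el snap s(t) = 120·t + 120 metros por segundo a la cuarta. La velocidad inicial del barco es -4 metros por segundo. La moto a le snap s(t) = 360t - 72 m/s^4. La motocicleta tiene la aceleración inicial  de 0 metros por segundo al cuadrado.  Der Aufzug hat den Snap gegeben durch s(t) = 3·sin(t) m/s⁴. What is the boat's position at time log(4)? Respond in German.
Wir müssen die Stammfunktion unserer Gleichung für die Beschleunigung a(t) = 4·exp(-t) 2-mal finden. Die Stammfunktion von der Beschleunigung ist die Geschwindigkeit. Mit v(0) = -4 erhalten wir v(t) = -4·exp(-t). Durch Integration von der Geschwindigkeit und Verwendung der Anfangsbedingung x(0) = 4, erhalten wir x(t) = 4·exp(-t). Mit x(t) = 4·exp(-t) und Einsetzen von t = log(4), finden wir x = 1.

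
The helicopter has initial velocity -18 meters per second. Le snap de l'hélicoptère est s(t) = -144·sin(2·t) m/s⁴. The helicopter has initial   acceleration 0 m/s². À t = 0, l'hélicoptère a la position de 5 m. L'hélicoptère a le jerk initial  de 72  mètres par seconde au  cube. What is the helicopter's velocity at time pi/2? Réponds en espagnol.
Necesitamos integrar nuestra ecuación del snap s(t) = -144·sin(2·t) 3 veces. La antiderivada del snap es la sacudida. Usando j(0) = 72, obtenemos j(t) = 72·cos(2·t). La integral de la sacudida, con a(0) = 0, da la aceleración: a(t) = 36·sin(2·t). La integral de la aceleración, con v(0) = -18, da la velocidad: v(t) = -18·cos(2·t). Tenemos la velocidad v(t) = -18·cos(2·t). Sustituyendo t = pi/2: v(pi/2) = 18.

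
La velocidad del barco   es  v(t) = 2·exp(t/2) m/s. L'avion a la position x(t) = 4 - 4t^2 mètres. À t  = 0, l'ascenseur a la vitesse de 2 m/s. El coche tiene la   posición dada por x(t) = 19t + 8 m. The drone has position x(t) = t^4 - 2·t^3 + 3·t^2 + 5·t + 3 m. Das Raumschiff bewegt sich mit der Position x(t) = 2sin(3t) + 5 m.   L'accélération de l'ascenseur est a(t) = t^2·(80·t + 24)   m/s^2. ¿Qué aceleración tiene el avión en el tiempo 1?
Partiendo de la posición x(t) = 4 - 4·t^2, tomamos 2 derivadas. Tomando d/dt de x(t), encontramos v(t) = -8·t. Derivando la velocidad, obtenemos la aceleración: a(t) = -8. Tenemos la aceleración a(t) = -8. Sustituyendo t = 1: a(1) = -8.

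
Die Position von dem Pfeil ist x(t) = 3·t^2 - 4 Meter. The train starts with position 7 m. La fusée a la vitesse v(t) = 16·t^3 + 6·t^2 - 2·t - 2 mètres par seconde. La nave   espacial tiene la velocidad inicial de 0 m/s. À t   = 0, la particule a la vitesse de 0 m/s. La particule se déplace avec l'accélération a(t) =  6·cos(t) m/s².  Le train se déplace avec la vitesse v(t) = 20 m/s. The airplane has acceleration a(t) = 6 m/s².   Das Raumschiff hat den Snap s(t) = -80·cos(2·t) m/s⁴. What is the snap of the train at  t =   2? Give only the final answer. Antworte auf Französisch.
À t = 2, s = 0.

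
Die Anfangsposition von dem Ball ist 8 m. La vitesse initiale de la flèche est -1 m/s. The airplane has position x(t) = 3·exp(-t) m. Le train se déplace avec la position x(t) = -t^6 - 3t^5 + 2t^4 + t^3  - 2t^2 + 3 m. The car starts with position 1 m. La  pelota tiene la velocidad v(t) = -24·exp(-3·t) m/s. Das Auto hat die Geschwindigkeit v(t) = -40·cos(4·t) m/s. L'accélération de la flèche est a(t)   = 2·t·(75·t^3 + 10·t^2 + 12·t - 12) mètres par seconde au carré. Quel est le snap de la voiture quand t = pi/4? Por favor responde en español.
Debemos derivar nuestra ecuación de la velocidad v(t) = -40·cos(4·t) 3 veces. Derivando la velocidad, obtenemos la aceleración: a(t) = 160·sin(4·t). Tomando d/dt de a(t), encontramos j(t) = 640·cos(4·t). Tomando d/dt de j(t), encontramos s(t) = -2560·sin(4·t). Usando s(t) = -2560·sin(4·t) y sustituyendo t = pi/4, encontramos s = 0.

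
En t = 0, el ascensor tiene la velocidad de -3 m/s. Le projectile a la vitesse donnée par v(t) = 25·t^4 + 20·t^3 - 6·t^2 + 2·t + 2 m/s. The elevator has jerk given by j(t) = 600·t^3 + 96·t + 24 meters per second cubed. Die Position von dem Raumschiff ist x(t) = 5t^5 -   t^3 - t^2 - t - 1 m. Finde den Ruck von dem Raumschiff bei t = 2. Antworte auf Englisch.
We must differentiate our position equation x(t) = 5·t^5 - t^3 - t^2 - t - 1 3 times. The derivative of position gives velocity: v(t) = 25·t^4 - 3·t^2 - 2·t - 1. The derivative of velocity gives acceleration: a(t) = 100·t^3 - 6·t - 2. Taking d/dt of a(t), we find j(t) = 300·t^2 - 6. From the given jerk equation j(t) = 300·t^2 - 6, we substitute t = 2 to get j = 1194.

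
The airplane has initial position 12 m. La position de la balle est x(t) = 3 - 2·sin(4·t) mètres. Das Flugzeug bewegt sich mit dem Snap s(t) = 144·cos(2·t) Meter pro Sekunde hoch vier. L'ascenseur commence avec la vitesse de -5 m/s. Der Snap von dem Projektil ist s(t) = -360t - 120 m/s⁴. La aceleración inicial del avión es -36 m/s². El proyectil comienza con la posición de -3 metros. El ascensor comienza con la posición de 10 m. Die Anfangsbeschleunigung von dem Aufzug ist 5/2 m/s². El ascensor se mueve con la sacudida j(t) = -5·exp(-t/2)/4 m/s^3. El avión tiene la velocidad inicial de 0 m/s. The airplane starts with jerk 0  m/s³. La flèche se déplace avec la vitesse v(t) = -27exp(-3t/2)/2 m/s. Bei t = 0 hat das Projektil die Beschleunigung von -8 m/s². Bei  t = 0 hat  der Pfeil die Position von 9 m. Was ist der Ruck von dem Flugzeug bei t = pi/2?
Wir müssen unsere Gleichung für den Snap s(t) = 144·cos(2·t) 1-mal integrieren. Das Integral von dem Snap ist der Ruck. Mit j(0) = 0 erhalten wir j(t) = 72·sin(2·t). Aus der Gleichung für den Ruck j(t) = 72·sin(2·t), setzen wir t = pi/2 ein und erhalten j = 0.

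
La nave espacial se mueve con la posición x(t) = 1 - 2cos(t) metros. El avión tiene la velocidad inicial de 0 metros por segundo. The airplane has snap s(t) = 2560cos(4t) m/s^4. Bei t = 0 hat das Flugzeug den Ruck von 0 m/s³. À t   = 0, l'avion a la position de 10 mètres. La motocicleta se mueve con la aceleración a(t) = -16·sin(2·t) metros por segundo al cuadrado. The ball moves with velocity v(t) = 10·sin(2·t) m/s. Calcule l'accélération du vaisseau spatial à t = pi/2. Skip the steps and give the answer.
La réponse est 0.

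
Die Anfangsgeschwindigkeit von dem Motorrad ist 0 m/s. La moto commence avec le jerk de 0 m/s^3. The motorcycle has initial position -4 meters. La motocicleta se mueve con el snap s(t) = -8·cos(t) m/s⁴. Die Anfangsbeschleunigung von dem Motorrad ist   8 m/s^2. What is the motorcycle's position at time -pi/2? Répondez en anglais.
We must find the integral of our snap equation s(t) = -8·cos(t) 4 times. The antiderivative of snap, with j(0) = 0, gives jerk: j(t) = -8·sin(t). The integral of jerk is acceleration. Using a(0) = 8, we get a(t) = 8·cos(t). Finding the integral of a(t) and using v(0) = 0: v(t) = 8·sin(t). The antiderivative of velocity, with x(0) = -4, gives position: x(t) = 4 - 8·cos(t). From the given position equation x(t) = 4 - 8·cos(t), we substitute t = -pi/2 to get x = 4.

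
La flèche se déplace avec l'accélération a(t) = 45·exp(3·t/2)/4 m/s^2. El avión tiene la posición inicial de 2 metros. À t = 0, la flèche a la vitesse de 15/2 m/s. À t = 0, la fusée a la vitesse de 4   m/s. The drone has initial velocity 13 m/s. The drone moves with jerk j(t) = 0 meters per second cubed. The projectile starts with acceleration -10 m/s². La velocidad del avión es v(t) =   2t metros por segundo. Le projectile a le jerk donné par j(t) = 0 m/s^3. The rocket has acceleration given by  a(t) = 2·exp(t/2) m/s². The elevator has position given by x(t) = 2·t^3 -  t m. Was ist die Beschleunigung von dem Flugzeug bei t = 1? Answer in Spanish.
Partiendo de la velocidad v(t) = 2·t, tomamos 1 derivada. La derivada de la velocidad da la aceleración: a(t) = 2. Usando a(t) = 2 y sustituyendo t = 1, encontramos a = 2.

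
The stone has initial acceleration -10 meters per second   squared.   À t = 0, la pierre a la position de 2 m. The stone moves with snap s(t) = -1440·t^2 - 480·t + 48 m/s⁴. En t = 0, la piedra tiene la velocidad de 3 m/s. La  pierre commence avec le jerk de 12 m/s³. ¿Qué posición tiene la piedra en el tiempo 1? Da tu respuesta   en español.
Para resolver esto, necesitamos tomar 4 antiderivadas de nuestra ecuación del snap s(t) = -1440·t^2 - 480·t + 48. Tomando ∫s(t)dt y aplicando j(0) = 12, encontramos j(t) = -480·t^3 - 240·t^2 + 48·t + 12. La antiderivada de la sacudida, con a(0) = -10, da la aceleración: a(t) = -120·t^4 - 80·t^3 + 24·t^2 + 12·t - 10. La integral de la aceleración es la velocidad. Usando v(0) = 3, obtenemos v(t) = -24·t^5 - 20·t^4 + 8·t^3 + 6·t^2 - 10·t + 3. La antiderivada de la velocidad es la posición. Usando x(0) = 2, obtenemos x(t) = -4·t^6 - 4·t^5 + 2·t^4 + 2·t^3 - 5·t^2 + 3·t + 2. Tenemos la posición x(t) = -4·t^6 - 4·t^5 + 2·t^4 + 2·t^3 - 5·t^2 + 3·t + 2. Sustituyendo t = 1: x(1) = -4.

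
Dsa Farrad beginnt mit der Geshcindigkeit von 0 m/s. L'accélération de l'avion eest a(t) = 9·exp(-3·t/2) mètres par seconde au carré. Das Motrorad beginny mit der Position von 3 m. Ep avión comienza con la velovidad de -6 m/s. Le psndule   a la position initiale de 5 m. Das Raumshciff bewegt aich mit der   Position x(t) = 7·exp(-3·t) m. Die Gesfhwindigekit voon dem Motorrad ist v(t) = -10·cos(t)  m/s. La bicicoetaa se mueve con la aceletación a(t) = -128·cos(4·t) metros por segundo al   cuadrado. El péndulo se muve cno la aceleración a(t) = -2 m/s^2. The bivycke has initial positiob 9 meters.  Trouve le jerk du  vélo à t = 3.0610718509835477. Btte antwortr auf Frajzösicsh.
Pour résoudre ceci, nous devons prendre 1 dérivée de notre équation de l'accélération a(t) = -128·cos(4·t). La dérivée de l'accélération donne le jerk: j(t) = 512·sin(4·t). De l'équation du jerk j(t) = 512·sin(4·t), nous substituons t = 3.0610718509835477 pour obtenir j = -162.070186870893.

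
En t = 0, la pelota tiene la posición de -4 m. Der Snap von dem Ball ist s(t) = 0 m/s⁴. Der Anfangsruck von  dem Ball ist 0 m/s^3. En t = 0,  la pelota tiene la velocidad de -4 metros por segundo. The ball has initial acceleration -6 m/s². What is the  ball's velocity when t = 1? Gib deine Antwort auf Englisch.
To find the answer, we compute 3 integrals of s(t) = 0. The integral of snap, with j(0) = 0, gives jerk: j(t) = 0. Integrating jerk and using the initial condition a(0) = -6, we get a(t) = -6. Integrating acceleration and using the initial condition v(0) = -4, we get v(t) = -6·t - 4. We have velocity v(t) = -6·t - 4. Substituting t = 1: v(1) = -10.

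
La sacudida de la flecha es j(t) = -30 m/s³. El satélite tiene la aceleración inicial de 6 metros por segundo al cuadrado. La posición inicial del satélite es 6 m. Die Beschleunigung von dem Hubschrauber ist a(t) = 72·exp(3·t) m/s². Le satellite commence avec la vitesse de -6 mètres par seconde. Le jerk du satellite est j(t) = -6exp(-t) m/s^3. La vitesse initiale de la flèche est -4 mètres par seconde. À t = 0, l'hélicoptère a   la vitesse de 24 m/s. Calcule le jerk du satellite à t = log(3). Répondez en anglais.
Using j(t) = -6·exp(-t) and substituting t = log(3), we find j = -2.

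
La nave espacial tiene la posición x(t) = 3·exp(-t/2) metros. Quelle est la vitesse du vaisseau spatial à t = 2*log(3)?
En partant de la position x(t) = 3·exp(-t/2), nous prenons 1 dérivée. En dérivant la position, nous obtenons la vitesse: v(t) = -3·exp(-t/2)/2. De l'équation de la vitesse v(t) = -3·exp(-t/2)/2, nous substituons t = 2*log(3) pour obtenir v = -1/2.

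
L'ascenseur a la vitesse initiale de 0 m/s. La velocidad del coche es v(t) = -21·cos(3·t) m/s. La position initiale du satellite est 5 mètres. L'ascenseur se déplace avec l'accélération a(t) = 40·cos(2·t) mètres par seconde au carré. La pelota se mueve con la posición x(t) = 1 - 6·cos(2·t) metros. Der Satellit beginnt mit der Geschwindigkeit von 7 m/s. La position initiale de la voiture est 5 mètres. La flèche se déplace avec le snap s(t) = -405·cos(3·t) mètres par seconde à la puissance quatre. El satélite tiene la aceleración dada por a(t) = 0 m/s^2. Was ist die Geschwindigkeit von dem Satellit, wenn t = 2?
Ausgehend von der Beschleunigung a(t) = 0, nehmen wir 1 Integral. Das Integral von der Beschleunigung ist die Geschwindigkeit. Mit v(0) = 7 erhalten wir v(t) = 7. Mit v(t) = 7 und Einsetzen von t = 2, finden wir v = 7.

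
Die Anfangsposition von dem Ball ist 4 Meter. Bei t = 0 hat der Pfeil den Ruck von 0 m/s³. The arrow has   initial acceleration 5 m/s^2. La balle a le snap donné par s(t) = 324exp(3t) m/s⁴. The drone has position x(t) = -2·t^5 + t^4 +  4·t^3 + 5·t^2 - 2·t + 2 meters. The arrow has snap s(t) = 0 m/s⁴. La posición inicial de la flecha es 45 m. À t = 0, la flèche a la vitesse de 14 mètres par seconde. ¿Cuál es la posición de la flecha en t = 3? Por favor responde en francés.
Pour résoudre ceci, nous devons prendre 4 primitives de notre équation du snap s(t) = 0. L'intégrale du snap est le jerk. En utilisant j(0) = 0, nous obtenons j(t) = 0. La primitive du jerk est l'accélération. En utilisant a(0) = 5, nous obtenons a(t) = 5. La primitive de l'accélération, avec v(0) = 14, donne la vitesse: v(t) = 5·t + 14. En intégrant la vitesse et en utilisant la condition initiale x(0) = 45, nous obtenons x(t) = 5·t^2/2 + 14·t + 45. De l'équation de la position x(t) = 5·t^2/2 + 14·t + 45, nous substituons t = 3 pour obtenir x = 219/2.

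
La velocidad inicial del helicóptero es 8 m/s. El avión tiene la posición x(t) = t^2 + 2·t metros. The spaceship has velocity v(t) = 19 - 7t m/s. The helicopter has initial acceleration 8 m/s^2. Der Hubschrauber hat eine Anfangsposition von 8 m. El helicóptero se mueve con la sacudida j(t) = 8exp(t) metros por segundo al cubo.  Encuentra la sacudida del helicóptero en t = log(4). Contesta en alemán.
Wir haben den Ruck j(t) = 8·exp(t). Durch Einsetzen von t = log(4): j(log(4)) = 32.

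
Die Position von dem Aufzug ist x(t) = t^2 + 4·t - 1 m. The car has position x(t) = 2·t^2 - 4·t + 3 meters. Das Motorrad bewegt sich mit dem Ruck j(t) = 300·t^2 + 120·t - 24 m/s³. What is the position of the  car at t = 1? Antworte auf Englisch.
Using x(t) = 2·t^2 - 4·t + 3 and substituting t = 1, we find x = 1.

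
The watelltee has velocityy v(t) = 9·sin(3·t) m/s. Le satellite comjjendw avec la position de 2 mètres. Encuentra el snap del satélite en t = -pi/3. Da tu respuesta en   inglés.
Starting from velocity v(t) = 9·sin(3·t), we take 3 derivatives. Differentiating velocity, we get acceleration: a(t) = 27·cos(3·t). The derivative of acceleration gives jerk: j(t) = -81·sin(3·t). Taking d/dt of j(t), we find s(t) = -243·cos(3·t). From the given snap equation s(t) = -243·cos(3·t), we substitute t = -pi/3 to get s = 243.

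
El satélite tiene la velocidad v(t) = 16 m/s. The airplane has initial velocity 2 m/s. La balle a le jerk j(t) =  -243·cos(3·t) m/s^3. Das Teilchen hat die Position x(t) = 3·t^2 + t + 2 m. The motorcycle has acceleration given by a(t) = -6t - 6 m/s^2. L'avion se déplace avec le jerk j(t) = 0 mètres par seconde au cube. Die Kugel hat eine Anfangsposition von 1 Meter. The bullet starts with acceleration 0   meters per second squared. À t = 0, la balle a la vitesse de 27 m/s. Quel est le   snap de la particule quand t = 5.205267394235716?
En partant de la position x(t) = 3·t^2 + t + 2, nous prenons 4 dérivées. La dérivée de la position donne la vitesse: v(t) = 6·t + 1. La dérivée de la vitesse donne l'accélération: a(t) = 6. La dérivée de l'accélération donne le jerk: j(t) = 0. En prenant d/dt de j(t), nous trouvons s(t) = 0. Nous avons le snap s(t) = 0. En substituant t = 5.205267394235716: s(5.205267394235716) = 0.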